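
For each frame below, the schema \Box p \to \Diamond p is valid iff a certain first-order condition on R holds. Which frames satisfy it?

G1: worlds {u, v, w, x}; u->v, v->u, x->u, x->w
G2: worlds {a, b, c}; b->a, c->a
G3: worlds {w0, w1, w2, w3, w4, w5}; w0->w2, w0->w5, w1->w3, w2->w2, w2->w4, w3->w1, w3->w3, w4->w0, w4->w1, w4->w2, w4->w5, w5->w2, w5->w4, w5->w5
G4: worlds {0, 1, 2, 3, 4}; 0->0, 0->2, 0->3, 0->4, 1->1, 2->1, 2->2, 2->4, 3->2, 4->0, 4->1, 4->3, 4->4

This is the axiom for seriality; its first-order frame correspondent is \forall x \exists y Rxy.
G1: fails — world w has no successor.
G2: fails — world a has no successor.
G3: holds.
G4: holds.

G3, G4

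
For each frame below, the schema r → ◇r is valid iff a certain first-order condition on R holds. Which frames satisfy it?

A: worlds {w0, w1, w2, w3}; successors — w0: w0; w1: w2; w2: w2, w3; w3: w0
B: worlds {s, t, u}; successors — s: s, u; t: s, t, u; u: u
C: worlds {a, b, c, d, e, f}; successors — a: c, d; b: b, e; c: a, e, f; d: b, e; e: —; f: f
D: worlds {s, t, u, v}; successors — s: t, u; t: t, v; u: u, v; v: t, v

B

Frame correspondent (Sahlqvist): ∀x Rxx — i.e. reflexivity.
A: fails — world w1 does not see itself.
B: satisfies the condition.
C: fails — world a does not see itself.
D: fails — world s does not see itself.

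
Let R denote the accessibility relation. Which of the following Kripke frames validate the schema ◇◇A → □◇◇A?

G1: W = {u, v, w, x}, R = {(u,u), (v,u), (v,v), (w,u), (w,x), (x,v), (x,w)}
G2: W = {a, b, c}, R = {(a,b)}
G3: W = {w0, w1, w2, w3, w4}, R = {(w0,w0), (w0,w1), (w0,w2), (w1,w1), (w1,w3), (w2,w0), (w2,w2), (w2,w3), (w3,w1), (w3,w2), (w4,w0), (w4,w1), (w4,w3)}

Frame correspondent (Sahlqvist): ∀x ∀y ∀z ((xR²y ∧ xRz) → ∃w (y = w ∧ zR²w)) — i.e. a generalized confluence (Geach) condition.
G1: fails — vR²v, vRu but no t with v=t and uR²t.
G2: condition met.
G3: fails — w0R²w0, w0Rw1 but no w with w0=w and w1R²w.
Valid on: G2.

G2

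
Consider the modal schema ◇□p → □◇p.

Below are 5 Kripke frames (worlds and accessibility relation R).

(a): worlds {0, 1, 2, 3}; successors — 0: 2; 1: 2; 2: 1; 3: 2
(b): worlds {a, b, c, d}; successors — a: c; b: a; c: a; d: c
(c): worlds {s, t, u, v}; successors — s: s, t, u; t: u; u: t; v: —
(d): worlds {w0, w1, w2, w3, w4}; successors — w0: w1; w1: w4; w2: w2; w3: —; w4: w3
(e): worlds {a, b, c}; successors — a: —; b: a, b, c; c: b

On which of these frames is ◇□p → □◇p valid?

(a), (b)

Frame correspondent (Sahlqvist): ∀x ∀y ∀z (Rxy ∧ Rxz → ∃w (Ryw ∧ Rzw)) — i.e. convergence.
(a): condition met.
(b): condition met.
(c): fails — Rsu and Rst but u and t have no common successor.
(d): fails — Rw4w3 and Rw4w3 but w3 and w3 have no common successor.
(e): fails — Rba and Rba but a and a have no common successor.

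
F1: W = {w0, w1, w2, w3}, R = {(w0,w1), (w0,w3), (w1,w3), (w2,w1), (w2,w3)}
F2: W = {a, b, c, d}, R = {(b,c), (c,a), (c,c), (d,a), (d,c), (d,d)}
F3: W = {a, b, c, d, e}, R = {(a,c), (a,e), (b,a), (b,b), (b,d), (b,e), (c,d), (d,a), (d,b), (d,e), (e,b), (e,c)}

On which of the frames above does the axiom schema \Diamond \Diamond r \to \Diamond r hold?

F1

This is the axiom for transitivity; its first-order frame correspondent is \forall x \forall y \forall z (Rxy \wedge Ryz \to Rxz).
F1: condition met.
F2: fails — Rbc and Rca but not Rba.
F3: fails — Rde and Rec but not Rdc.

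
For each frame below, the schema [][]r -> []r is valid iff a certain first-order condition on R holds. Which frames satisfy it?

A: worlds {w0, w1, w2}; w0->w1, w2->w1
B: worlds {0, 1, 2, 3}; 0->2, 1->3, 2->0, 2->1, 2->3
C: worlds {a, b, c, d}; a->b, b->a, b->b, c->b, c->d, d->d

C

Frame correspondent (Sahlqvist): forall x forall y (Rxy -> exists z (Rxz & Rzy)) — i.e. density.
A: fails — Rw0w1 but no z with Rw0z and Rzw1.
B: fails — R02 but no z with R0z and Rz2.
C: satisfies the condition.
Valid on: C.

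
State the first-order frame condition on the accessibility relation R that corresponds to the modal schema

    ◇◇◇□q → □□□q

This is a Sahlqvist (Geach-type) schema ◇^3□^1q → □^3◇^0q.
First-order correspondent: ∀x ∀y ∀z ((xR³y ∧ xR³z) → ∃w (yRw ∧ z = w)).

∀x ∀y ∀z ((xR³y ∧ xR³z) → ∃w (yRw ∧ z = w))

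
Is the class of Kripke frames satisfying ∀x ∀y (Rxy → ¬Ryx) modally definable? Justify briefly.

If a class were modally definable it would be closed under surjective bounded morphisms (Goldblatt–Thomason).
The 5-cycle (worlds s,t,u,v,w with s→t→u→v→w→s) is asymmetric. Mapping every world to a single reflexive point • is a surjective bounded morphism, and the reflexive point is not asymmetric (R•• but asymmetry requires ¬R••).
Hence asymmetry is not modally definable.

Not definable by any modal formula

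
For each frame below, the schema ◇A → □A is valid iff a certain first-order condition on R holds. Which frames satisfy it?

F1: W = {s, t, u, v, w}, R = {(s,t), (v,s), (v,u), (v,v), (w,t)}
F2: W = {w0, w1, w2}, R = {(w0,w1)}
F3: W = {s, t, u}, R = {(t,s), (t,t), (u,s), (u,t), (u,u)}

F2

Frame correspondent (Sahlqvist): ∀x ∀y ∀z (Rxy ∧ Rxz → y = z) — i.e. partial functionality.
F1: fails — v sees both s and u.
F2: holds.
F3: fails — t sees both s and t.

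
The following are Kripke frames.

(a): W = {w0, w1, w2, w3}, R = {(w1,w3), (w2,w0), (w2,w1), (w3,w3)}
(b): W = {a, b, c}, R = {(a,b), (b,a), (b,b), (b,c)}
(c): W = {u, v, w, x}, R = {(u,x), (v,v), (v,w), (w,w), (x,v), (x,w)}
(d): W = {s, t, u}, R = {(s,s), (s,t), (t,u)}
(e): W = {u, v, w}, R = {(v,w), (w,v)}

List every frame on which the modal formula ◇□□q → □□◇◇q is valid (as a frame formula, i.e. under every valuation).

(c)

Frame correspondent (Sahlqvist): ∀x ∀y ∀z ((xRy ∧ xR²z) → ∃w (yR²w ∧ zR²w)) — i.e. a generalized confluence (Geach) condition.
(a): fails — w2Rw0, w2R²w3 but no w with w0R²w and w3R²w.
(b): fails — aRb, aR²c but no w with bR²w and cR²w.
(c): holds.
(d): fails — sRs, sR²t but no w with sR²w and tR²w.
(e): fails — vRw, vR²v but no t with wR²t and vR²t.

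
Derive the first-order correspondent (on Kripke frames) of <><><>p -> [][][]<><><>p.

This is a Sahlqvist (Geach-type) schema ◇^3□^0p → □^3◇^3p.
Minimal-valuation argument: fix x; take any y with xR^3y and any z with xR^3z. Set V(p) to the set of worlds R-reachable from y in exactly 0 steps. Then □^0p holds at y, so the antecedent holds at x; validity forces ◇^3p at z, giving a w with zR^3w and yR^0w.
First-order correspondent: forall x forall y forall z ((x R^3 y & x R^3 z) -> exists w (y = w & z R^3 w)).

forall x forall y forall z ((x R^3 y & x R^3 z) -> exists w (y = w & z R^3 w))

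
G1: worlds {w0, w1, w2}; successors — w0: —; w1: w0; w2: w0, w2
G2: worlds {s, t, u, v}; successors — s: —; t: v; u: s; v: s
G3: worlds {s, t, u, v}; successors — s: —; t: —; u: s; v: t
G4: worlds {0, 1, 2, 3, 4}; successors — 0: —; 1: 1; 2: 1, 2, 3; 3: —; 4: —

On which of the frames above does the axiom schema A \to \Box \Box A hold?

Frame correspondent (Sahlqvist): \forall x \forall z (x R^2 z \to \exists w (x = w \wedge z = w)) — i.e. a generalized confluence (Geach) condition.
G1: fails — w2R²w0 but w2 ≠ w0.
G2: fails — tR²s but t ≠ s.
G3: ✓.
G4: fails — 2R²1 but 2 ≠ 1.

G3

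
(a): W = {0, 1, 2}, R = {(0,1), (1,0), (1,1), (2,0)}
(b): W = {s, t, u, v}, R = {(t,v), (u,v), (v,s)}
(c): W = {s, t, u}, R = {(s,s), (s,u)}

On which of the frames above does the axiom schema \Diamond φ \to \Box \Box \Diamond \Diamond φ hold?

This is the axiom for a generalized confluence (Geach) condition; its first-order frame correspondent is \forall x \forall y \forall z ((xRy \wedge x R^2 z) \to \exists w (y = w \wedge z R^2 w)).
(a): ✓.
(b): fails — tRv, tR²s but no w with v=w and sR²w.
(c): fails — sRs, sR²u but no w with s=w and uR²w.

(a)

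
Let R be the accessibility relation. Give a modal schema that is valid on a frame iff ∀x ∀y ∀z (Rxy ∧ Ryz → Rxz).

□p → □□p

A defining formula is □p → □□p (the 4 axiom).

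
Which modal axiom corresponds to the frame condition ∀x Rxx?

□p → p

A defining formula is □p → p (the T axiom).
Suppose □p→p is valid. At any x set V(p)={w : Rxw}. Then □p holds at x, so p holds at x, i.e. Rxx.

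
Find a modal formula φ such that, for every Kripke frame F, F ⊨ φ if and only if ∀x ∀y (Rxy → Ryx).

A defining formula is s → □◇s (the B axiom).
Suppose s→□◇s is valid. Take Rxy and set V(s)={x}. Then s at x, so □◇s at x, so ◇s at y, so some z with Ryz has s; z=x, i.e. Ryx.

s → □◇s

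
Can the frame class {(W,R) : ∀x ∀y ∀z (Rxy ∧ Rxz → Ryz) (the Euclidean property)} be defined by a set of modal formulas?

Definable; ◇p → □◇p defines it

This is a Sahlqvist condition; the 5 axiom ◇p → □◇p defines it.
Suppose ◇p→□◇p is valid. Take Rxy, Rxz and set V(p)={y}. Then ◇p at x, so □◇p at x, so ◇p at z, so some w with Rzw has p; w=y, i.e. Rzy. By symmetry of the argument, Ryz.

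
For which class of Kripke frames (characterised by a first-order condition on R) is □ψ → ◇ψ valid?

seriality: ∀x ∃y Rxy

This schema is the D axiom.
It corresponds to seriality: ∀x ∃y Rxy.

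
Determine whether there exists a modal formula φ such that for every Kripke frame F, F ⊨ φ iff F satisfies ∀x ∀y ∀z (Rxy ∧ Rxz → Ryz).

The condition is the Euclidean property. A defining modal formula is ◇p → □◇p.
Suppose ◇p→□◇p is valid. Take Rxy, Rxz and set V(p)={y}. Then ◇p at x, so □◇p at x, so ◇p at z, so some w with Rzw has p; w=y, i.e. Rzy. By symmetry of the argument, Ryz.

Definable; ◇p → □◇p defines it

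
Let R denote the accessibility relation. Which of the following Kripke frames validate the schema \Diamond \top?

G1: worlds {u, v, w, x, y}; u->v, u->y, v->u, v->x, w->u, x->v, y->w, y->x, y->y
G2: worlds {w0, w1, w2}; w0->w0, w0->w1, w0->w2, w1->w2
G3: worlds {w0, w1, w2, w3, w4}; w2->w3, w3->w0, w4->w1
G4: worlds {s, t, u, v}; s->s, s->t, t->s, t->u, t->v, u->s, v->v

Frame correspondent (Sahlqvist): \forall x \exists y Rxy — i.e. seriality.
G1: ✓.
G2: fails — world w2 has no successor.
G3: fails — world w0 has no successor.
G4: ✓.

G1, G4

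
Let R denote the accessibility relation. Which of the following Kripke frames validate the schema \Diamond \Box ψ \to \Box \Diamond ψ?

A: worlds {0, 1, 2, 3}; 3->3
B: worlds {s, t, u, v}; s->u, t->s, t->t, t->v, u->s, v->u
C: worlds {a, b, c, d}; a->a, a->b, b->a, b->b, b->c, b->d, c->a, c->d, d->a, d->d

This is the axiom for convergence; its first-order frame correspondent is \forall x \forall y \forall z (Rxy \wedge Rxz \to \exists w (Ryw \wedge Rzw)).
A: satisfies the condition.
B: fails — Rtv and Rtt but v and t have no common successor.
C: satisfies the condition.
Valid on: A, C.

A, C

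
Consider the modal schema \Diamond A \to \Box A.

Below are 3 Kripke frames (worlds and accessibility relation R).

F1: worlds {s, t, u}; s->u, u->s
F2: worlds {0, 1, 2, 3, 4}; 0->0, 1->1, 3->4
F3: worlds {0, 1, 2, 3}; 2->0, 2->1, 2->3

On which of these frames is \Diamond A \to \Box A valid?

The schema corresponds to partial functionality: \forall x \forall y \forall z (Rxy \wedge Rxz \to y = z).
F1: satisfies the condition.
F2: satisfies the condition.
F3: fails — 2 sees both 0 and 1.

F1, F2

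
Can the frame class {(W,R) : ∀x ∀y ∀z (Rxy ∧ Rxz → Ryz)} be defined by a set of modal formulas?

Yes, by ◇p → □◇p

Yes: it is the Euclidean property, defined by the 5 schema ◇p → □◇p.
Suppose ◇p→□◇p is valid. Take Rxy, Rxz and set V(p)={y}. Then ◇p at x, so □◇p at x, so ◇p at z, so some w with Rzw has p; w=y, i.e. Rzy. By symmetry of the argument, Ryz.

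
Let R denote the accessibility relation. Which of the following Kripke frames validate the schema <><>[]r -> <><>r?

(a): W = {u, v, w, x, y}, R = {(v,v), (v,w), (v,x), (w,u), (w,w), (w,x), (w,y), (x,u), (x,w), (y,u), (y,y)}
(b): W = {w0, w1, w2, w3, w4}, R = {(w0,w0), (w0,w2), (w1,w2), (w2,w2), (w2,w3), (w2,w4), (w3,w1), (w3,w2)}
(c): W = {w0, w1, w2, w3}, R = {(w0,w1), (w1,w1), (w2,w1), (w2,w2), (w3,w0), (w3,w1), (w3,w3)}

Frame correspondent (Sahlqvist): forall x forall y (x R^2 y -> exists w (yRw & x R^2 w)) — i.e. a generalized confluence (Geach) condition.
(a): fails — vR²u but no t with uRt and vR²t.
(b): fails — w0R²w4 but no w with w4Rw and w0R²w.
(c): holds.

(c)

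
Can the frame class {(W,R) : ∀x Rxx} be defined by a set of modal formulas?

Yes, by □q → q

The condition is reflexivity. A defining modal formula is □q → q.
Suppose □q→q is valid. At any x set V(q)={w : Rxw}. Then □q holds at x, so q holds at x, i.e. Rxx.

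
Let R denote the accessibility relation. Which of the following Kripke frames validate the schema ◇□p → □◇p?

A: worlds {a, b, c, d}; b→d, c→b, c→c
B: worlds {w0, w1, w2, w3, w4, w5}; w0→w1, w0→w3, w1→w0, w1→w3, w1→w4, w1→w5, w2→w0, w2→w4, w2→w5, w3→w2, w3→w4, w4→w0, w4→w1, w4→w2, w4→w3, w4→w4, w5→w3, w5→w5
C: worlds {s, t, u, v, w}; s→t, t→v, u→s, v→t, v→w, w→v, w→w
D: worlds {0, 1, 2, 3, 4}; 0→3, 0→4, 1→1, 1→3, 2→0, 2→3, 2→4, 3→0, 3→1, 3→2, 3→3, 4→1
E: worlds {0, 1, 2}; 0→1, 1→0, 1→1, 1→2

C

The schema corresponds to convergence: ∀x ∀y ∀z (Rxy ∧ Rxz → ∃w (Ryw ∧ Rzw)).
A: fails — Rbd and Rbd but d and d have no common successor.
B: fails — Rw1w5 and Rw1w3 but w5 and w3 have no common successor.
C: satisfies the condition.
D: fails — R20 and R24 but 0 and 4 have no common successor.
E: fails — R12 and R12 but 2 and 2 have no common successor.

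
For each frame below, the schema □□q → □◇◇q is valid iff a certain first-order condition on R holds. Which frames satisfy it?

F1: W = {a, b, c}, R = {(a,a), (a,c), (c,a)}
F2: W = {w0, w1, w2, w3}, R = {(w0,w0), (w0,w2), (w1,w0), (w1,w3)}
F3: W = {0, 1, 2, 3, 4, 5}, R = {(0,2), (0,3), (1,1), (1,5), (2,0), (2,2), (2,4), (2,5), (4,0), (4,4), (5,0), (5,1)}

F1

This is the axiom for a generalized confluence (Geach) condition; its first-order frame correspondent is ∀x ∀z (xRz → ∃w (xR²w ∧ zR²w)).
F1: condition met.
F2: fails — w0Rw2 but no w with w0R²w and w2R²w.
F3: fails — 0R3 but no w with 0R²w and 3R²w.
Valid on: F1.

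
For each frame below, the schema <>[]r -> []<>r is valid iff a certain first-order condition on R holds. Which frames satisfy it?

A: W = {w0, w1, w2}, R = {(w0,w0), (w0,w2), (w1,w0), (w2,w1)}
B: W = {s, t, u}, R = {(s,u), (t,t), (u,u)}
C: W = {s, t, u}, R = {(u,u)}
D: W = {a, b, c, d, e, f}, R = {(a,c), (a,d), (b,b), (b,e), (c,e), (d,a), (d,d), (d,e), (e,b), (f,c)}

B, C

Frame correspondent (Sahlqvist): forall x forall y forall z (Rxy & Rxz -> exists w (Ryw & Rzw)) — i.e. convergence.
A: fails — Rw0w2 and Rw0w0 but w2 and w0 have no common successor.
B: satisfies the condition.
C: satisfies the condition.
D: fails — Rde and Rdd but e and d have no common successor.
Valid on: B, C.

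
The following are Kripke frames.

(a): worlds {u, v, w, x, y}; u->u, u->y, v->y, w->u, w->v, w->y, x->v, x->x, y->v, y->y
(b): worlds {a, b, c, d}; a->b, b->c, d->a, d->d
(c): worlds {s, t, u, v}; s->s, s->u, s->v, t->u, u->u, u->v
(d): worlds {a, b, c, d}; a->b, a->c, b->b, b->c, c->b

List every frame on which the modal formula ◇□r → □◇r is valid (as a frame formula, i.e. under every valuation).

The schema corresponds to convergence: ∀x ∀y ∀z (Rxy ∧ Rxz → ∃w (Ryw ∧ Rzw)).
(a): fails — Rxx and Rxv but x and v have no common successor.
(b): fails — Rbc and Rbc but c and c have no common successor.
(c): fails — Rsv and Rsv but v and v have no common successor.
(d): ✓.
Valid on: (d).

(d)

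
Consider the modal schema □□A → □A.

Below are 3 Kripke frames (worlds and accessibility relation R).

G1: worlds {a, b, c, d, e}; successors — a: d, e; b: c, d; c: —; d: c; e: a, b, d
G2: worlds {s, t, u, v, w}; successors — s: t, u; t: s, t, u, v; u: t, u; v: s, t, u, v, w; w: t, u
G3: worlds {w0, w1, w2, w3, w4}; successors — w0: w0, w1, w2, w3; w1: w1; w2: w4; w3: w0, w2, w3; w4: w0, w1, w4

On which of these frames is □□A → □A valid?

G2, G3

The schema corresponds to density: ∀x ∀y (Rxy → ∃z (Rxz ∧ Rzy)).
G1: fails — Reb but no z with Rez and Rzb.
G2: condition met.
G3: condition met.
Valid on: G2, G3.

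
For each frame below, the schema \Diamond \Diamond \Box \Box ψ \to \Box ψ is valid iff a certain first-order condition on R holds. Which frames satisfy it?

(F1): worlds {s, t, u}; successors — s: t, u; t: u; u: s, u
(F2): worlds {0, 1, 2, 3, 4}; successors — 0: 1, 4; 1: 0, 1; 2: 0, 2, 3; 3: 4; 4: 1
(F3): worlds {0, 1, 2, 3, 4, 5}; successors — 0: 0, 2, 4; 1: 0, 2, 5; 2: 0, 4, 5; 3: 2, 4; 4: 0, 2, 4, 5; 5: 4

(F3)

The schema corresponds to a generalized confluence (Geach) condition: \forall x \forall y \forall z ((x R^2 y \wedge xRz) \to \exists w (y R^2 w \wedge z = w)).
(F1): fails — sR²s, sRt but no w with sR²w and t=w.
(F2): fails — 0R²0, 0R4 but no w with 0R²w and 4=w.
(F3): holds.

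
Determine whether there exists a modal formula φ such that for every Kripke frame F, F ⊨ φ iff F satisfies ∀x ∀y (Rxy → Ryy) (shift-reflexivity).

Definable; □(□p → p) defines it

Yes: it is shift-reflexivity, defined by the T□ schema □(□p → p).
Suppose □(□p→p) is valid. Take Rxy and set V(p)={w : Ryw}. Then at y, □p holds; since □(□p→p) at x, □p→p at y, so p at y, i.e. Ryy.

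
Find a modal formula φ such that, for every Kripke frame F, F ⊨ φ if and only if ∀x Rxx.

A defining formula is □p → p (the T axiom).
Suppose □p→p is valid. At any x set V(p)={w : Rxw}. Then □p holds at x, so p holds at x, i.e. Rxx.

□p → p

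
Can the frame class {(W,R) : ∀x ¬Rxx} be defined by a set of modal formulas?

Modal frame validity is preserved under surjective bounded morphisms.
The 4-cycle (worlds 0,1,2,3 with 0→1→2→3→0) is irreflexive, and the map sending every world to a single reflexive point • is a surjective bounded morphism (forth: every edge maps to (•,•); back: every world has a successor). So any modal formula valid on the 4-cycle is also valid on the reflexive point, which is not irreflexive.
So the class is not modally definable.

Not definable by any modal formula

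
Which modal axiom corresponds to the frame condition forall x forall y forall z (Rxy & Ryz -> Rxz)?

The condition is transitivity. The 4 schema □q → □□q defines it.
Suppose □q→□□q is valid. Take Rxy, Ryz and set V(q)={w : Rxw}. Then □q at x, so □□q at x, so □q at y, so q at z, i.e. Rxz.

□q → □□q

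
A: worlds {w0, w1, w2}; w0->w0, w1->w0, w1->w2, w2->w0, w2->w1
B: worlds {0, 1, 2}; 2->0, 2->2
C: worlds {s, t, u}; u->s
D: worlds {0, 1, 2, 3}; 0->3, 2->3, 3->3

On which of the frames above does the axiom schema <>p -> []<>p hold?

D

The schema corresponds to the Euclidean property: forall x forall y forall z (Rxy & Rxz -> Ryz).
A: fails — Rw1w2 and Rw1w2 but not Rw2w2.
B: fails — R20 and R22 but not R02.
C: fails — Rus and Rus but not Rss.
D: satisfies the condition.
Valid on: D.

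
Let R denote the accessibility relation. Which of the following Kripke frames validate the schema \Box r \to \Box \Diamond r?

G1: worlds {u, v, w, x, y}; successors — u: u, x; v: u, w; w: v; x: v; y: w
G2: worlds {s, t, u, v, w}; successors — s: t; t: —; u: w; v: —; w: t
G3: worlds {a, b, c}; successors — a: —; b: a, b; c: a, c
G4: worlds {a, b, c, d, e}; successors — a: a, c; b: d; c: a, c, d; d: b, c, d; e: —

G4

This is the axiom for a generalized confluence (Geach) condition; its first-order frame correspondent is \forall x \forall z (xRz \to \exists w (xRw \wedge zRw)).
G1: fails — uRx but no t with uRt and xRt.
G2: fails — sRt but no w* with sRw* and tRw*.
G3: fails — bRa but no w with bRw and aRw.
G4: condition met.
Valid on: G4.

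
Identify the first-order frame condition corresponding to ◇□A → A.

symmetry

This is a form of the B axiom.
It corresponds to symmetry: ∀x ∀y (Rxy → Ryx).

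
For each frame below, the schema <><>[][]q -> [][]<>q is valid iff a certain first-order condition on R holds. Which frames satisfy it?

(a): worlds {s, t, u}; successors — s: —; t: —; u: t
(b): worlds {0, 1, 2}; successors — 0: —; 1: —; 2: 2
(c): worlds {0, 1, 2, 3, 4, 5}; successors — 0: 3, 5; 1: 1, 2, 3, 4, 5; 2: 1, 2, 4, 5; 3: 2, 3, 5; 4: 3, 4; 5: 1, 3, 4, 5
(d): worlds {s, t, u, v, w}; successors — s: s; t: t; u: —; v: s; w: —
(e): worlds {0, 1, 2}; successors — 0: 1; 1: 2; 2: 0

Frame correspondent (Sahlqvist): forall x forall y forall z ((x R^2 y & x R^2 z) -> exists w (y R^2 w & zRw)) — i.e. a generalized confluence (Geach) condition.
(a): holds.
(b): holds.
(c): holds.
(d): holds.
(e): fails — 0R²2, 0R²2 but no w with 2R²w and 2Rw.

(a), (b), (c), (d)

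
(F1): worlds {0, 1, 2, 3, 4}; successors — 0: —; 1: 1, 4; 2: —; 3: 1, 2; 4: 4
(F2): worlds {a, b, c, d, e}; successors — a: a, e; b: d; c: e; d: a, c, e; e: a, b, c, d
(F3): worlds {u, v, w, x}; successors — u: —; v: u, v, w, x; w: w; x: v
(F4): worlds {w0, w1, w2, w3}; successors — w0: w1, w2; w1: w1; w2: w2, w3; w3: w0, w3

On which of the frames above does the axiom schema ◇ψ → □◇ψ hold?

This is the axiom for the Euclidean property; its first-order frame correspondent is ∀x ∀y ∀z (Rxy ∧ Rxz → Ryz).
(F1): fails — R14 and R11 but not R41.
(F2): fails — Rae and Rae but not Ree.
(F3): fails — Rvw and Rvv but not Rwv.
(F4): fails — Rw0w1 and Rw0w2 but not Rw1w2.

none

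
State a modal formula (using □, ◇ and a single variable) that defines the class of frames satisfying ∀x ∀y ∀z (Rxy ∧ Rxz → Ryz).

◇q → □◇q

A defining formula is ◇q → □◇q (the 5 axiom).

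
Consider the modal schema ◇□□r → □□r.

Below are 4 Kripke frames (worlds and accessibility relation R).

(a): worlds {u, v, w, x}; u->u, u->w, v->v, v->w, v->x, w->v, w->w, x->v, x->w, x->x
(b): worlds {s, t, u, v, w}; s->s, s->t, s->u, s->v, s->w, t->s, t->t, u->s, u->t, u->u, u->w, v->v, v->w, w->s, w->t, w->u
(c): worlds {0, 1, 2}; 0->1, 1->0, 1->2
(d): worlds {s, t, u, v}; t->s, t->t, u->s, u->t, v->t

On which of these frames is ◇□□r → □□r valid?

Frame correspondent (Sahlqvist): ∀x ∀y ∀z ((xRy ∧ xR²z) → ∃w (yR²w ∧ z = w)) — i.e. a generalized confluence (Geach) condition.
(a): fails — uRw, uR²u but no t with wR²t and u=t.
(b): holds.
(c): fails — 0R1, 0R²0 but no w with 1R²w and 0=w.
(d): fails — tRs, tR²s but no w with sR²w and s=w.
Valid on: (b).

(b)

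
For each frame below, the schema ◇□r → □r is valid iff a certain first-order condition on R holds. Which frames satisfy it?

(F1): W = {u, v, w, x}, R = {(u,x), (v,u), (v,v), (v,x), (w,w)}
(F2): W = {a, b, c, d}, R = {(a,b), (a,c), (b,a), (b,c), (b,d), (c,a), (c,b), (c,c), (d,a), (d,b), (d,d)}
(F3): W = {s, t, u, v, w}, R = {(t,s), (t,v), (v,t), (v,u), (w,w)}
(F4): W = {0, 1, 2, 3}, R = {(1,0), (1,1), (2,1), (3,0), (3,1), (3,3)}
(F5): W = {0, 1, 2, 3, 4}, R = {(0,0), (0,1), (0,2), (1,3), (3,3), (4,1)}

none

The schema corresponds to the Euclidean property: ∀x ∀y ∀z (Rxy ∧ Rxz → Ryz).
(F1): fails — Rux and Rux but not Rxx.
(F2): fails — Rab and Rab but not Rbb.
(F3): fails — Rtv and Rtv but not Rvv.
(F4): fails — R10 and R10 but not R00.
(F5): fails — R02 and R00 but not R20.
Valid on no frame.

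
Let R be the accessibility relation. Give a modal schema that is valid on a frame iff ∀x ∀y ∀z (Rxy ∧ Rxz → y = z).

This is partial functionality; the standard corresponding axiom is CD: ◇p → □p.
Suppose ◇p→□p is valid. Take Rxy, Rxz and set V(p)={y}. Then ◇p at x, so □p at x, so p at z, i.e. z=y.

◇p → □p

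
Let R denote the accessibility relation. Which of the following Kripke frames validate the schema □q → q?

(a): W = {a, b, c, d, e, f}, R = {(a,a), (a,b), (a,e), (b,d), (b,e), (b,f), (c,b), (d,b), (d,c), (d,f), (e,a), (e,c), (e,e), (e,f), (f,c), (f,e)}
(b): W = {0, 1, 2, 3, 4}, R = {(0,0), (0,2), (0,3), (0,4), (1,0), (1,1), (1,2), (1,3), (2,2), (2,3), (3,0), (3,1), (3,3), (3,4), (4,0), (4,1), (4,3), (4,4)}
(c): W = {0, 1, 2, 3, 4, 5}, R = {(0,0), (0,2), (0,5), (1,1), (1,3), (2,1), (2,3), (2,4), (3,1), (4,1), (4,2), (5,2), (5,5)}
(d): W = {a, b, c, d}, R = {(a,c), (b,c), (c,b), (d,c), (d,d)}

Frame correspondent (Sahlqvist): ∀x Rxx — i.e. reflexivity.
(a): fails — world b does not see itself.
(b): condition met.
(c): fails — world 2 does not see itself.
(d): fails — world a does not see itself.
Valid on: (b).

(b)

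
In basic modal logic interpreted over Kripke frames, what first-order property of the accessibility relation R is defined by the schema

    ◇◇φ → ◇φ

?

Transitivity

This schema is equivalent to the 4 axiom □φ → □□φ.
It corresponds to transitivity: ∀x ∀y ∀z (Rxy ∧ Ryz → Rxz).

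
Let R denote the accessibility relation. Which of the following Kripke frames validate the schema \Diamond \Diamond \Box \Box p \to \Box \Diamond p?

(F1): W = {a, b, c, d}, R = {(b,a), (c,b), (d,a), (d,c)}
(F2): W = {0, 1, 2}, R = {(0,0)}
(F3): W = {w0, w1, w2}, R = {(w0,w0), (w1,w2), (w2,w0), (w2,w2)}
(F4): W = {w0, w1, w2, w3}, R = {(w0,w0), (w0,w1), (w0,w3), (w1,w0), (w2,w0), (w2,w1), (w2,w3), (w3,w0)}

Frame correspondent (Sahlqvist): \forall x \forall y \forall z ((x R^2 y \wedge xRz) \to \exists w (y R^2 w \wedge zRw)) — i.e. a generalized confluence (Geach) condition.
(F1): fails — cR²a, cRb but no w with aR²w and bRw.
(F2): ✓.
(F3): ✓.
(F4): ✓.

(F2), (F3), (F4)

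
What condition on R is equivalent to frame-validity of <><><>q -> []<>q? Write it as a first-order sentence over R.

This is a Sahlqvist (Geach-type) schema ◇^3□^0q → □^1◇^1q.
Minimal-valuation argument: fix x; take any y with xR^3y and any z with xR^1z. Set V(q) to the set of worlds R-reachable from y in exactly 0 steps. Then □^0q holds at y, so the antecedent holds at x; validity forces ◇^1q at z, giving a w with zR^1w and yR^0w.
First-order correspondent: forall x forall y forall z ((x R^3 y & xRz) -> exists w (y = w & zRw)).

forall x forall y forall z ((x R^3 y & xRz) -> exists w (y = w & zRw))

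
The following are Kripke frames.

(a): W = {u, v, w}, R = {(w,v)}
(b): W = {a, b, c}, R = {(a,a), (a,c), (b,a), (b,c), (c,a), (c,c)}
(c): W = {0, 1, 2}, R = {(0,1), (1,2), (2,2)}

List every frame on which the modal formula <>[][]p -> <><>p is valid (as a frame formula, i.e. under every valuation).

(b), (c)

This is the axiom for a generalized confluence (Geach) condition; its first-order frame correspondent is forall x forall y (xRy -> exists w (y R^2 w & x R^2 w)).
(a): fails — wRv but no t with vR²t and wR²t.
(b): condition met.
(c): condition met.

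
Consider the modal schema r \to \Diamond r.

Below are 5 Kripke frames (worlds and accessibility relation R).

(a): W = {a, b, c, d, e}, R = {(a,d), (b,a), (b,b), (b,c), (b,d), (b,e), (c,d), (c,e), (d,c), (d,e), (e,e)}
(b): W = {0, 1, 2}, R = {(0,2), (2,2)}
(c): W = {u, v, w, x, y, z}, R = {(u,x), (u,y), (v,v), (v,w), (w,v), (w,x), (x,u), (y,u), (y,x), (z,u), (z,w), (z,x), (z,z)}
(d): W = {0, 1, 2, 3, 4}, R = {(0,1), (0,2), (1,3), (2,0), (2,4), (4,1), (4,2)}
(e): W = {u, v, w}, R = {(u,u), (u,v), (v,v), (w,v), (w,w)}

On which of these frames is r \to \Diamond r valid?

(e)

Frame correspondent (Sahlqvist): \forall x Rxx — i.e. reflexivity.
(a): fails — world a does not see itself.
(b): fails — world 0 does not see itself.
(c): fails — world u does not see itself.
(d): fails — world 0 does not see itself.
(e): condition met.
Valid on: (e).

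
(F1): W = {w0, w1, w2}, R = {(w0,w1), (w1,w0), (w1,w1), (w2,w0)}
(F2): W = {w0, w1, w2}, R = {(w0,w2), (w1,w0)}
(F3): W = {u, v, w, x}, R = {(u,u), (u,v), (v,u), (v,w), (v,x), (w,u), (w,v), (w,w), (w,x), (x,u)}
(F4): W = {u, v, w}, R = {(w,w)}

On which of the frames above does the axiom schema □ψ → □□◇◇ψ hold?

(F1), (F3), (F4)

The schema corresponds to a generalized confluence (Geach) condition: ∀x ∀z (xR²z → ∃w (xRw ∧ zR²w)).
(F1): condition met.
(F2): fails — w1R²w2 but no w with w1Rw and w2R²w.
(F3): condition met.
(F4): condition met.
Valid on: (F1), (F3), (F4).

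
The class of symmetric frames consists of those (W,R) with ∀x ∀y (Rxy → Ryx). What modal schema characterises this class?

r → □◇r

A defining formula is r → □◇r (the B axiom).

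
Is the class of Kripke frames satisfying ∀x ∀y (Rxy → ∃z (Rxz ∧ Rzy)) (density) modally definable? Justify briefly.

This is a Sahlqvist condition; the C4 axiom □□q → □q defines it.
Suppose □□q→□q is valid. Take Rxy and set V(q)={w : xR²w}. Then □□q at x, so □q at x, so q at y, i.e. ∃z(Rxz∧Rzy).

Yes — defined by □□q → □q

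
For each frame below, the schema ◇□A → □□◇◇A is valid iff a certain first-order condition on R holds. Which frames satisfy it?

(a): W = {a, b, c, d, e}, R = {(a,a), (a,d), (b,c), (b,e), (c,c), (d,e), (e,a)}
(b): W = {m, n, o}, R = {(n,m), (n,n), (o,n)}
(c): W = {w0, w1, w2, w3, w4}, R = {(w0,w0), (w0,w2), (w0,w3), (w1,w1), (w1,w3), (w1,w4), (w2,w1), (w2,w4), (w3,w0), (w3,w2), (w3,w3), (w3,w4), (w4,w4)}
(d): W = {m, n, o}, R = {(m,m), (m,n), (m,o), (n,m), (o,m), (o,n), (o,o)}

The schema corresponds to a generalized confluence (Geach) condition: ∀x ∀y ∀z ((xRy ∧ xR²z) → ∃w (yRw ∧ zR²w)).
(a): fails — aRd, aR²d but no w with dRw and dR²w.
(b): fails — nRm, nR²m but no w with mRw and mR²w.
(c): fails — w0Rw0, w0R²w4 but no w with w0Rw and w4R²w.
(d): holds.
Valid on: (d).

(d)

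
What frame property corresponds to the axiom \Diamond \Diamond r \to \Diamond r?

Replacing r by ¬r and contraposing gives the equivalent schema □r → □□r.
Suppose □r→□□r is valid. Take Rxy, Ryz and set V(r)={w : Rxw}. Then □r at x, so □□r at x, so □r at y, so r at z, i.e. Rxz.
Conversely, on a frame with transitivity the schema holds at every world under every valuation.
Frame condition: \forall x \forall y \forall z (Rxy \wedge Ryz \to Rxz).

transitivity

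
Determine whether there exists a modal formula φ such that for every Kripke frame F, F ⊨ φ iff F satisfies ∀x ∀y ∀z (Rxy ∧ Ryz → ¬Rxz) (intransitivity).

If a class were modally definable it would be closed under surjective bounded morphisms (Goldblatt–Thomason).
The 3-cycle (worlds s,t,u with s→t→u→s) is intransitive. Mapping every world to a single reflexive point • is a surjective bounded morphism; the reflexive point is not intransitive (R••∧R•• but R••).
Hence intransitivity is not modally definable.

Not definable by any modal formula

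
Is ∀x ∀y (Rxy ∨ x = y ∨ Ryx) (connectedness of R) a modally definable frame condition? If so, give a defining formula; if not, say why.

Not modally definable

Any modally definable frame class is closed under disjoint unions.
Take 2 disjoint single-world reflexive frames: each is trivially connected, but their disjoint union has 2 worlds with no edge between distinct components, so it is not connected.
Hence connectedness of R is not modally definable.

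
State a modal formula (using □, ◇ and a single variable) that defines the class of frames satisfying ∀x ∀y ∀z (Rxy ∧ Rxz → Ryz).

◇q → □◇q

This is the Euclidean property; the standard corresponding axiom is 5: ◇q → □◇q.
Suppose ◇q→□◇q is valid. Take Rxy, Rxz and set V(q)={y}. Then ◇q at x, so □◇q at x, so ◇q at z, so some w with Rzw has q; w=y, i.e. Rzy. By symmetry of the argument, Ryz.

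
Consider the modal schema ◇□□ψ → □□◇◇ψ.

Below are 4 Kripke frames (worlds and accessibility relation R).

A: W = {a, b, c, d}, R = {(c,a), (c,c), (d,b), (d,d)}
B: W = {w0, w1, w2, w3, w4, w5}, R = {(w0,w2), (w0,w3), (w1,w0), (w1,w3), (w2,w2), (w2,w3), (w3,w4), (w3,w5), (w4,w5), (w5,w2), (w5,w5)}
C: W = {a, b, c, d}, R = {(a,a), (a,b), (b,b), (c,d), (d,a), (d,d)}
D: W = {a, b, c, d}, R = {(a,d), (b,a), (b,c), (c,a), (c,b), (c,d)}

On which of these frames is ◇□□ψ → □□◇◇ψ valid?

B, C

This is the axiom for a generalized confluence (Geach) condition; its first-order frame correspondent is ∀x ∀y ∀z ((xRy ∧ xR²z) → ∃w (yR²w ∧ zR²w)).
A: fails — cRa, cR²a but no w with aR²w and aR²w.
B: ✓.
C: ✓.
D: fails — bRa, bR²a but no w with aR²w and aR²w.
Valid on: B, C.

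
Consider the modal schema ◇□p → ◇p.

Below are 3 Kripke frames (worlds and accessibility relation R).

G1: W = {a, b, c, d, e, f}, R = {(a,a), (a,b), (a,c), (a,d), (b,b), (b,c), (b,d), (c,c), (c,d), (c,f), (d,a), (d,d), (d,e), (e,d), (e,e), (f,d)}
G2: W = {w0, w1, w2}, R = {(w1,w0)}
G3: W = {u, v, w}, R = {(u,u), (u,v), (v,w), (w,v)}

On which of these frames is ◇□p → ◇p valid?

This is the axiom for a generalized confluence (Geach) condition; its first-order frame correspondent is ∀x ∀y (xRy → ∃w (yRw ∧ xRw)).
G1: condition met.
G2: fails — w1Rw0 but no w with w0Rw and w1Rw.
G3: fails — uRv but no t with vRt and uRt.
Valid on: G1.

G1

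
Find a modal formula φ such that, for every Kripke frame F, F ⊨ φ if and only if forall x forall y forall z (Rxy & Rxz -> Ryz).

A defining formula is ◇p → □◇p (the 5 axiom).
Suppose ◇p→□◇p is valid. Take Rxy, Rxz and set V(p)={y}. Then ◇p at x, so □◇p at x, so ◇p at z, so some w with Rzw has p; w=y, i.e. Rzy. By symmetry of the argument, Ryz.

◇p → □◇p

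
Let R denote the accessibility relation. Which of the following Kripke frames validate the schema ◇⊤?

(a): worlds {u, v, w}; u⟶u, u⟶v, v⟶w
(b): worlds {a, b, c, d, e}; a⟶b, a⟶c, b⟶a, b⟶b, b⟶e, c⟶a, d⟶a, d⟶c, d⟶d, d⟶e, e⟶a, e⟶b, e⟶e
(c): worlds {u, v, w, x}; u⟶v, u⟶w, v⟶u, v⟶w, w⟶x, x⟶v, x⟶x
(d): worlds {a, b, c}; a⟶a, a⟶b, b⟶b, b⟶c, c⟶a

Frame correspondent (Sahlqvist): ∀x ∃y Rxy — i.e. seriality.
(a): fails — world w has no successor.
(b): condition met.
(c): condition met.
(d): condition met.

(b), (c), (d)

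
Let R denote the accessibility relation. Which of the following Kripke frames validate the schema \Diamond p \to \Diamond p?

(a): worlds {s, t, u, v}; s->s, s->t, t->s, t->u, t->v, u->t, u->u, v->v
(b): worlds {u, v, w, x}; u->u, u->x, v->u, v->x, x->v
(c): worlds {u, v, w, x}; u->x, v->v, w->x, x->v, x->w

This is the axiom for a generalized confluence (Geach) condition; its first-order frame correspondent is \forall x \forall y (xRy \to \exists w (y = w \wedge xRw)).
(a): ✓.
(b): ✓.
(c): ✓.

(a), (b), (c)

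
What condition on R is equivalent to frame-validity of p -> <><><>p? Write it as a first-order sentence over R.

This is a Sahlqvist (Geach-type) schema ◇^0□^0p → □^0◇^3p.
Minimal-valuation argument: fix x; take any y with xR^0y and any z with xR^0z. Set V(p) to the set of worlds R-reachable from y in exactly 0 steps. Then □^0p holds at y, so the antecedent holds at x; validity forces ◇^3p at z, giving a w with zR^3w and yR^0w.
First-order correspondent: forall x exists w (x = w & x R^3 w).

forall x exists w (x = w & x R^3 w)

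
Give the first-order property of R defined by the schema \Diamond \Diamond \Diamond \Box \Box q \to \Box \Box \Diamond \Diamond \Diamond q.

This is a Sahlqvist (Geach-type) schema ◇^3□^2q → □^2◇^3q.
Minimal-valuation argument: fix x; take any y with xR^3y and any z with xR^2z. Set V(q) to the set of worlds R-reachable from y in exactly 2 steps. Then □^2q holds at y, so the antecedent holds at x; validity forces ◇^3q at z, giving a w with zR^3w and yR^2w.
First-order correspondent: \forall x \forall y \forall z ((x R^3 y \wedge x R^2 z) \to \exists w (y R^2 w \wedge z R^3 w)).

\forall x \forall y \forall z ((x R^3 y \wedge x R^2 z) \to \exists w (y R^2 w \wedge z R^3 w))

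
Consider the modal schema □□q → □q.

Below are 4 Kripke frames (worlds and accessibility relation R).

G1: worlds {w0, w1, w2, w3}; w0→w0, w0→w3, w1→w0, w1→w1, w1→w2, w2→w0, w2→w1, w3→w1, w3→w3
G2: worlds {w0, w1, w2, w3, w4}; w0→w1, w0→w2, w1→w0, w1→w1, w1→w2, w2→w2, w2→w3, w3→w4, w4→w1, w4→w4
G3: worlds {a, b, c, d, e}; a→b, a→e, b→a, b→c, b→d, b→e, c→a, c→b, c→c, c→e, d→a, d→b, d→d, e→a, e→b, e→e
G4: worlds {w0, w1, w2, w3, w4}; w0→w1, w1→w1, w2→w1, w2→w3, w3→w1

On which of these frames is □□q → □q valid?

G1, G2, G3

The schema corresponds to density: ∀x ∀y (Rxy → ∃z (Rxz ∧ Rzy)).
G1: satisfies the condition.
G2: satisfies the condition.
G3: satisfies the condition.
G4: fails — Rw2w3 but no z with Rw2z and Rzw3.
Valid on: G1, G2, G3.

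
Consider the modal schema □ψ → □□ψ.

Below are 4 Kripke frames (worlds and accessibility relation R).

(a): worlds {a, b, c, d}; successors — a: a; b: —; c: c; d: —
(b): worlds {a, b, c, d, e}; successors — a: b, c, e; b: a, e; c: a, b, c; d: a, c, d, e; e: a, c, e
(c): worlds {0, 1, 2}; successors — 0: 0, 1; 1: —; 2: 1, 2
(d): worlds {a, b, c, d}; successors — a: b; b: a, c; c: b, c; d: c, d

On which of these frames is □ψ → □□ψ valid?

The schema corresponds to transitivity: ∀x ∀y ∀z (Rxy ∧ Ryz → Rxz).
(a): holds.
(b): fails — Rdc and Rcb but not Rdb.
(c): holds.
(d): fails — Rbc and Rcb but not Rbb.
Valid on: (a), (c).

(a), (c)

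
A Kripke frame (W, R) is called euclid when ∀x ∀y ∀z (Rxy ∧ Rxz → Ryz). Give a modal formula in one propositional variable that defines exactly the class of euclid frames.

This is the Euclidean property; the standard corresponding axiom is 5: ◇q → □◇q.
Suppose ◇q→□◇q is valid. Take Rxy, Rxz and set V(q)={y}. Then ◇q at x, so □◇q at x, so ◇q at z, so some w with Rzw has q; w=y, i.e. Rzy. By symmetry of the argument, Ryz.

◇q → □◇q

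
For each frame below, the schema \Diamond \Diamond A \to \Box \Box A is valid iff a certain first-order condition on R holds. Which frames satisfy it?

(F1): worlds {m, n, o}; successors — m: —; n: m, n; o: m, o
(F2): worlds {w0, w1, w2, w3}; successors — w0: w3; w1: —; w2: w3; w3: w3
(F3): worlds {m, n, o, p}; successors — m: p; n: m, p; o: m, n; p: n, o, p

(F2)

This is the axiom for a generalized confluence (Geach) condition; its first-order frame correspondent is \forall x \forall y \forall z ((x R^2 y \wedge x R^2 z) \to \exists w (y = w \wedge z = w)).
(F1): fails — nR²m, nR²n but m ≠ n.
(F2): ✓.
(F3): fails — mR²n, mR²o but n ≠ o.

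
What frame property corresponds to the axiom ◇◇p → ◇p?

Transitivity

This is a form of the 4 axiom.
It corresponds to transitivity: ∀x ∀y ∀z (Rxy ∧ Ryz → Rxz).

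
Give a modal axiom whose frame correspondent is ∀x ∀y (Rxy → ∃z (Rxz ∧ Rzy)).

A defining formula is □□s → □s (the C4 axiom).
Suppose □□s→□s is valid. Take Rxy and set V(s)={w : xR²w}. Then □□s at x, so □s at x, so s at y, i.e. ∃z(Rxz∧Rzy).

□□s → □s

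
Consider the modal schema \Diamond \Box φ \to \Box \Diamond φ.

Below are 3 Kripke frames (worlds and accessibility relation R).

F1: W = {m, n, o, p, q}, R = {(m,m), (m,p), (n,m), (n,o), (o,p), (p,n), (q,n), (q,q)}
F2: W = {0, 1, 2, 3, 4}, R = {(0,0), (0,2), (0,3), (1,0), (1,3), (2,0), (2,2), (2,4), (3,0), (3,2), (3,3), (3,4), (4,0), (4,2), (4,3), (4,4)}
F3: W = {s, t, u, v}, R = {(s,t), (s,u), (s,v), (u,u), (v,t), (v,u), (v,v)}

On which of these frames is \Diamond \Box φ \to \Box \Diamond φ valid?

This is the axiom for convergence; its first-order frame correspondent is \forall x \forall y \forall z (Rxy \wedge Rxz \to \exists w (Ryw \wedge Rzw)).
F1: fails — Rmm and Rmp but m and p have no common successor.
F2: holds.
F3: fails — Rsv and Rst but v and t have no common successor.

F2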